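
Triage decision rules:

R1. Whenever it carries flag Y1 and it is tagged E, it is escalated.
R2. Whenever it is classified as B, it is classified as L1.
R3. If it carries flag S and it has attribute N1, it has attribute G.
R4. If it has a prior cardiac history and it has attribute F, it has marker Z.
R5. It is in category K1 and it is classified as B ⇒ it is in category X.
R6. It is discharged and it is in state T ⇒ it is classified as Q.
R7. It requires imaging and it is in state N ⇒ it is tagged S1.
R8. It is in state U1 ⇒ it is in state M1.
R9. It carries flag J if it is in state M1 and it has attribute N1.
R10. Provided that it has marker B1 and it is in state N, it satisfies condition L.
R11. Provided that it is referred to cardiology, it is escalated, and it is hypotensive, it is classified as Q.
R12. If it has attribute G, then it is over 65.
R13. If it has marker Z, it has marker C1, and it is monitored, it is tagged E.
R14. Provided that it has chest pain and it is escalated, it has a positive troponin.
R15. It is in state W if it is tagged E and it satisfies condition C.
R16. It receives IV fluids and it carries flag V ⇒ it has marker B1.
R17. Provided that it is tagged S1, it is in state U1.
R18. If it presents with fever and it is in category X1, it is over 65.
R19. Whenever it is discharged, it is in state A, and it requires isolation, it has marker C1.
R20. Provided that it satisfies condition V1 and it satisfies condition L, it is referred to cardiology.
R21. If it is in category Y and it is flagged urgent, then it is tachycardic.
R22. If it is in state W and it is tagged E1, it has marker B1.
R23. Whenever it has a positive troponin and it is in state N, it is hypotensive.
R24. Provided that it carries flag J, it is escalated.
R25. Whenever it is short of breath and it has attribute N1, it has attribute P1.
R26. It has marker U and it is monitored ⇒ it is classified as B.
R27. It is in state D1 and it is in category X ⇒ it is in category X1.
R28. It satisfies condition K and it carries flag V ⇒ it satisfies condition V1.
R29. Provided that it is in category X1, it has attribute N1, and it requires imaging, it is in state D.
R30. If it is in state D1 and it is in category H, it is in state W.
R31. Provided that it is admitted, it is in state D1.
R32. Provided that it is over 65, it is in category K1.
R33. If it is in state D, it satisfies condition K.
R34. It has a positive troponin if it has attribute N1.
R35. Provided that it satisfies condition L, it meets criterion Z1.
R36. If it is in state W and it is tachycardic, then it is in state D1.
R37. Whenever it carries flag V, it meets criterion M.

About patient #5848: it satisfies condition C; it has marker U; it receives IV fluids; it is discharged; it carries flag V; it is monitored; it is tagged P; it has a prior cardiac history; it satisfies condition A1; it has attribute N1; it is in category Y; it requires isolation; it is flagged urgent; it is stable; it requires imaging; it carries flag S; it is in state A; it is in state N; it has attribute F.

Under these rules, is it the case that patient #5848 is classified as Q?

Yes

By R3 (it carries flag S, it has attribute N1): it has attribute G.
By R4 (it has a prior cardiac history, it has attribute F): it has marker Z.
By R7 (it requires imaging, it is in state N): it is tagged S1.
By R12 (it has attribute G): it is over 65.
By R16 (it receives IV fluids, it carries flag V): it has marker B1.
By R17 (it is tagged S1): it is in state U1.
By R19 (it is discharged, it is in state A, it requires isolation): it has marker C1.
By R21 (it is in category Y, it is flagged urgent): it is tachycardic.
By R26 (it has marker U, it is monitored): it is classified as B.
By R32 (it is over 65): it is in category K1.
By R34 (it has attribute N1): it has a positive troponin.
By R5 (it is in category K1, it is classified as B): it is in category X.
By R8 (it is in state U1): it is in state M1.
By R9 (it is in state M1, it has attribute N1): it carries flag J.
By R10 (it has marker B1, it is in state N): it satisfies condition L.
By R13 (it has marker Z, it has marker C1, it is monitored): it is tagged E.
By R15 (it is tagged E, it satisfies condition C): it is in state W.
By R23 (it has a positive troponin, it is in state N): it is hypotensive.
By R24 (it carries flag J): it is escalated.
By R36 (it is in state W, it is tachycardic): it is in state D1.
By R27 (it is in state D1, it is in category X): it is in category X1.
By R29 (it is in category X1, it has attribute N1, it requires imaging): it is in state D.
By R33 (it is in state D): it satisfies condition K.
By R28 (it satisfies condition K, it carries flag V): it satisfies condition V1.
By R20 (it satisfies condition V1, it satisfies condition L): it is referred to cardiology.
By R11 (it is referred to cardiology, it is escalated, it is hypotensive): it is classified as Q.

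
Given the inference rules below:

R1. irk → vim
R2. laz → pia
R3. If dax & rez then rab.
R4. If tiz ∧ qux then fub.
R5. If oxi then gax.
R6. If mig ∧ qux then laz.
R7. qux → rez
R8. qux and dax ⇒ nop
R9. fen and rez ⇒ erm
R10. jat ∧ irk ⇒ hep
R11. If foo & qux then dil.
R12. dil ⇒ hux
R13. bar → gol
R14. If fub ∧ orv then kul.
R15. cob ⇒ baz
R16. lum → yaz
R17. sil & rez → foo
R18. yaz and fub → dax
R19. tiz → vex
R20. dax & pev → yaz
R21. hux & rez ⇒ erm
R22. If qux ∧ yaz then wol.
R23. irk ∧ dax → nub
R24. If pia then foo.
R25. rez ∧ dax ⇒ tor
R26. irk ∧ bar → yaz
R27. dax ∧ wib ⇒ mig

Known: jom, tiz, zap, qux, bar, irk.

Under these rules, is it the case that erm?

No

Forward chaining from the given facts derives: vim, fub, rez, gol, vex, yaz, dax, wol, nub, tor, rab, nop.
Rules concluding erm: R9 needs fen; R21 needs hux — none of these are established.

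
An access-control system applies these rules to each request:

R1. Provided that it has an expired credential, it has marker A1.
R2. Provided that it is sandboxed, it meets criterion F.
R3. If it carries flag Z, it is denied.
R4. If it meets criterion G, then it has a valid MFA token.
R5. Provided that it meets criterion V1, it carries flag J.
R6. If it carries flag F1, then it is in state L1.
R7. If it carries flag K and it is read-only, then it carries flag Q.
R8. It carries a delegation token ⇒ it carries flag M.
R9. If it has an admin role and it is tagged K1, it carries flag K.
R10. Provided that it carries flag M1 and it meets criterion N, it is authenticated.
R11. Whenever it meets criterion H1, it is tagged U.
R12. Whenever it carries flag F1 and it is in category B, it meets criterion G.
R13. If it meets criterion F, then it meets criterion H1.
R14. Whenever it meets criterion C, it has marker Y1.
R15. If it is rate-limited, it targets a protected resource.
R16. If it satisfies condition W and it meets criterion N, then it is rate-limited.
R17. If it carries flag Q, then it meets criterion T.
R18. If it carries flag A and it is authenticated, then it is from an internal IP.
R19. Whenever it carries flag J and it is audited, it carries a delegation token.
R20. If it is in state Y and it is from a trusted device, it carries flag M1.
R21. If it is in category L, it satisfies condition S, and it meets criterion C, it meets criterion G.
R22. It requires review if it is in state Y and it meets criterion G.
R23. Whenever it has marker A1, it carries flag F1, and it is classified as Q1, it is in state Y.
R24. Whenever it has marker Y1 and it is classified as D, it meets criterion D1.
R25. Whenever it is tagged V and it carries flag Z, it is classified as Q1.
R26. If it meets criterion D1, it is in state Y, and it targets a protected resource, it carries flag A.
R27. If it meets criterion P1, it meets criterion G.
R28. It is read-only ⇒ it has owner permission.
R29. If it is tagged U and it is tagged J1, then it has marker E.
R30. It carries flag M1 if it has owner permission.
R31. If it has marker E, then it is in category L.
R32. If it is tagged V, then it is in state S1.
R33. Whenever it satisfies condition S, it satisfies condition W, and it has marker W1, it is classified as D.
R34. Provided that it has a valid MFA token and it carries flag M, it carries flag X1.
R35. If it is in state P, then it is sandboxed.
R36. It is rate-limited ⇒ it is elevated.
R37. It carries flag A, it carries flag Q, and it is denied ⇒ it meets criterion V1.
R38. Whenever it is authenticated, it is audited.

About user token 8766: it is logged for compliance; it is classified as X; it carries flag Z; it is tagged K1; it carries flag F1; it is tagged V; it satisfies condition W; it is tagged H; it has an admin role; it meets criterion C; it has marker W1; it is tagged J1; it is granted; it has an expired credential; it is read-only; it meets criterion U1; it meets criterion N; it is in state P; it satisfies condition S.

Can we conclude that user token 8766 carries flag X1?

Yes

By R1 (it has an expired credential): it has marker A1.
By R3 (it carries flag Z): it is denied.
By R9 (it has an admin role, it is tagged K1): it carries flag K.
By R14 (it meets criterion C): it has marker Y1.
By R16 (it satisfies condition W, it meets criterion N): it is rate-limited.
By R25 (it is tagged V, it carries flag Z): it is classified as Q1.
By R28 (it is read-only): it has owner permission.
By R30 (it has owner permission): it carries flag M1.
By R33 (it satisfies condition S, it satisfies condition W, it has marker W1): it is classified as D.
By R35 (it is in state P): it is sandboxed.
By R2 (it is sandboxed): it meets criterion F.
By R7 (it carries flag K, it is read-only): it carries flag Q.
By R10 (it carries flag M1, it meets criterion N): it is authenticated.
By R13 (it meets criterion F): it meets criterion H1.
By R15 (it is rate-limited): it targets a protected resource.
By R23 (it has marker A1, it carries flag F1, it is classified as Q1): it is in state Y.
By R24 (it has marker Y1, it is classified as D): it meets criterion D1.
By R26 (it meets criterion D1, it is in state Y, it targets a protected resource): it carries flag A.
By R37 (it carries flag A, it carries flag Q, it is denied): it meets criterion V1.
By R38 (it is authenticated): it is audited.
By R5 (it meets criterion V1): it carries flag J.
By R11 (it meets criterion H1): it is tagged U.
By R19 (it carries flag J, it is audited): it carries a delegation token.
By R29 (it is tagged U, it is tagged J1): it has marker E.
By R31 (it has marker E): it is in category L.
By R8 (it carries a delegation token): it carries flag M.
By R21 (it is in category L, it satisfies condition S, it meets criterion C): it meets criterion G.
By R4 (it meets criterion G): it has a valid MFA token.
By R34 (it has a valid MFA token, it carries flag M): it carries flag X1.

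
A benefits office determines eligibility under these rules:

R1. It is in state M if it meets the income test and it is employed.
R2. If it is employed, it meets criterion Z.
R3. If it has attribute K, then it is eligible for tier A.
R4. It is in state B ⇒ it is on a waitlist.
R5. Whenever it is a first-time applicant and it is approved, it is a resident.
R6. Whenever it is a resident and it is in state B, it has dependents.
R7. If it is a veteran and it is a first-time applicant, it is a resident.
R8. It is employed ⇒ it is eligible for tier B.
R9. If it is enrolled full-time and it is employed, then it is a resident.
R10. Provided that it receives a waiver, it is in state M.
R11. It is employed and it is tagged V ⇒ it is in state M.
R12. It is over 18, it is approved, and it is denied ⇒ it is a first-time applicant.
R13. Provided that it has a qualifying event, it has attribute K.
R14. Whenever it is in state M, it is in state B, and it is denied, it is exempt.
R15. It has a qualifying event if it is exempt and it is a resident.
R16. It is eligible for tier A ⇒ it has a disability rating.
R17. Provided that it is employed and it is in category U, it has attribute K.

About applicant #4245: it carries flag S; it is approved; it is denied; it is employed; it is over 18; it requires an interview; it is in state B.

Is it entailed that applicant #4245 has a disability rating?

No

Forward chaining from the given facts derives: meets criterion Z, is on a waitlist, is eligible for tier B, is a first-time applicant, is a resident, has dependents.
The only rule concluding "it has a disability rating" is R16, which needs "it is eligible for tier A"; that is never established.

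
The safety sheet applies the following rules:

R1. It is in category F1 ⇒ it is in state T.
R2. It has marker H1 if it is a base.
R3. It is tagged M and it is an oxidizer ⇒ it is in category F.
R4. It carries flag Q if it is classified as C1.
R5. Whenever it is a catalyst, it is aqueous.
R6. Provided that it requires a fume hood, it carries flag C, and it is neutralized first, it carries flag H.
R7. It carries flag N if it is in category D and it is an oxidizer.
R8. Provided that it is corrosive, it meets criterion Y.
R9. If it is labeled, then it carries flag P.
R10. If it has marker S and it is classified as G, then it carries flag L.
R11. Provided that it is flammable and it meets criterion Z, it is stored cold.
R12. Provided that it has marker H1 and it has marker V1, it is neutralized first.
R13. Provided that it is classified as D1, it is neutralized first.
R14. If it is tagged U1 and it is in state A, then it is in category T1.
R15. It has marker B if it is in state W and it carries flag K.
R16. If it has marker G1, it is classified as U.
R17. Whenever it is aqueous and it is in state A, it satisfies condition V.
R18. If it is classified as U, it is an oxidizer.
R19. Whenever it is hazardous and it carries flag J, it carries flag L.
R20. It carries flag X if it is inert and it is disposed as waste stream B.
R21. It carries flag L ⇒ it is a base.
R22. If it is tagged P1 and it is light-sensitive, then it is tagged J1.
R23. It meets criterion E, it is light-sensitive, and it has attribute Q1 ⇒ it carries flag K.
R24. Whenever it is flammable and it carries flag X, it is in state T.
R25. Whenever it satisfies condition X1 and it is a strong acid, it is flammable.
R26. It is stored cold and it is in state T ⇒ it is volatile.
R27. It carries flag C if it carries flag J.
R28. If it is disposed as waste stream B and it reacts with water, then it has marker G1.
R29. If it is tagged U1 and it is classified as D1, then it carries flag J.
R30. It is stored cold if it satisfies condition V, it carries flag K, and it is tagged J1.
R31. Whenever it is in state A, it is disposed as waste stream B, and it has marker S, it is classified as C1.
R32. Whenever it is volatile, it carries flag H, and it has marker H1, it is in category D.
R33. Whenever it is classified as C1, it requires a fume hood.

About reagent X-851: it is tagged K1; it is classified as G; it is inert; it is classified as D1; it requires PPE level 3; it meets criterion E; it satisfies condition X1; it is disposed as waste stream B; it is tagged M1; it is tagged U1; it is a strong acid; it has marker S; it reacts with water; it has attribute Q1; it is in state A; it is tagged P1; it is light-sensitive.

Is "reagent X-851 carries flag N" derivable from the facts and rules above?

No

Forward chaining from the given facts derives: carries flag L, is neutralized first, is in category T1, carries flag X, is a base, is tagged J1, carries flag K, is flammable, has marker G1, carries flag J, is classified as C1, requires a fume hood, has marker H1, carries flag Q, is classified as U, is an oxidizer, is in state T, carries flag C, carries flag H.
The only rule concluding "it carries flag N" is R7, which needs "it is in category D"; that is never established.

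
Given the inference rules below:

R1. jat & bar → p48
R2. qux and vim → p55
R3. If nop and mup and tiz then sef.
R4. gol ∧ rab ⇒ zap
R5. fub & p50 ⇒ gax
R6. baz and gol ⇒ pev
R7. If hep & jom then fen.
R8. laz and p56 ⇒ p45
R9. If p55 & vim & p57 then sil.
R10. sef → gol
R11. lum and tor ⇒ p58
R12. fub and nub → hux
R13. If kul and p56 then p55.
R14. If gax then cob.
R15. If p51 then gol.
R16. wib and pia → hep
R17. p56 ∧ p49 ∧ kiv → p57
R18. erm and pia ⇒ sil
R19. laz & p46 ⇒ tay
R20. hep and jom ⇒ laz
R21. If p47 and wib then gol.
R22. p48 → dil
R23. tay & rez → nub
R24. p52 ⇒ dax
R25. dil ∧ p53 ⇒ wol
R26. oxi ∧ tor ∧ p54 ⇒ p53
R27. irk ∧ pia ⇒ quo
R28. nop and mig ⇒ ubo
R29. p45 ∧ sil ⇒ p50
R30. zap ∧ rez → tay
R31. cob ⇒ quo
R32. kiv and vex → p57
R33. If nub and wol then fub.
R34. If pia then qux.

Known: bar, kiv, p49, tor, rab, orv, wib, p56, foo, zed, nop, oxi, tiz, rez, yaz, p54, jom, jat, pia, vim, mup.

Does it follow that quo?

p48  (by R1: jat, bar)
sef  (by R3: nop, mup, tiz)
gol  (by R10: sef)
hep  (by R16: wib, pia)
p57  (by R17: p56, p49, kiv)
laz  (by R20: hep, jom)
dil  (by R22: p48)
p53  (by R26: oxi, tor, p54)
qux  (by R34: pia)
p55  (by R2: qux, vim)
zap  (by R4: gol, rab)
p45  (by R8: laz, p56)
sil  (by R9: p55, vim, p57)
wol  (by R25: dil, p53)
p50  (by R29: p45, sil)
tay  (by R30: zap, rez)
nub  (by R23: tay, rez)
fub  (by R33: nub, wol)
gax  (by R5: fub, p50)
cob  (by R14: gax)
quo  (by R31: cob)

Yes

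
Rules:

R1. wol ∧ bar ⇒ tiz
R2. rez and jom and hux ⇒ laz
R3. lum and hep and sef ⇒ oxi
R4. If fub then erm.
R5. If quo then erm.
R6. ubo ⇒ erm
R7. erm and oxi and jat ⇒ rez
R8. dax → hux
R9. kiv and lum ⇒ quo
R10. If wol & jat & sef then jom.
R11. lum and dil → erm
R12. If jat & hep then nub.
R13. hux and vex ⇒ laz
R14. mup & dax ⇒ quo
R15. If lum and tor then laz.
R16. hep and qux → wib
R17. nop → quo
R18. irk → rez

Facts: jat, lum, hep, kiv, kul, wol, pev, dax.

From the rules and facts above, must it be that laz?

Forward chaining from the given facts derives: hux, quo, nub, erm.
Rules concluding laz: R2 needs rez; R13 needs vex; R15 needs tor — none of these are established.

No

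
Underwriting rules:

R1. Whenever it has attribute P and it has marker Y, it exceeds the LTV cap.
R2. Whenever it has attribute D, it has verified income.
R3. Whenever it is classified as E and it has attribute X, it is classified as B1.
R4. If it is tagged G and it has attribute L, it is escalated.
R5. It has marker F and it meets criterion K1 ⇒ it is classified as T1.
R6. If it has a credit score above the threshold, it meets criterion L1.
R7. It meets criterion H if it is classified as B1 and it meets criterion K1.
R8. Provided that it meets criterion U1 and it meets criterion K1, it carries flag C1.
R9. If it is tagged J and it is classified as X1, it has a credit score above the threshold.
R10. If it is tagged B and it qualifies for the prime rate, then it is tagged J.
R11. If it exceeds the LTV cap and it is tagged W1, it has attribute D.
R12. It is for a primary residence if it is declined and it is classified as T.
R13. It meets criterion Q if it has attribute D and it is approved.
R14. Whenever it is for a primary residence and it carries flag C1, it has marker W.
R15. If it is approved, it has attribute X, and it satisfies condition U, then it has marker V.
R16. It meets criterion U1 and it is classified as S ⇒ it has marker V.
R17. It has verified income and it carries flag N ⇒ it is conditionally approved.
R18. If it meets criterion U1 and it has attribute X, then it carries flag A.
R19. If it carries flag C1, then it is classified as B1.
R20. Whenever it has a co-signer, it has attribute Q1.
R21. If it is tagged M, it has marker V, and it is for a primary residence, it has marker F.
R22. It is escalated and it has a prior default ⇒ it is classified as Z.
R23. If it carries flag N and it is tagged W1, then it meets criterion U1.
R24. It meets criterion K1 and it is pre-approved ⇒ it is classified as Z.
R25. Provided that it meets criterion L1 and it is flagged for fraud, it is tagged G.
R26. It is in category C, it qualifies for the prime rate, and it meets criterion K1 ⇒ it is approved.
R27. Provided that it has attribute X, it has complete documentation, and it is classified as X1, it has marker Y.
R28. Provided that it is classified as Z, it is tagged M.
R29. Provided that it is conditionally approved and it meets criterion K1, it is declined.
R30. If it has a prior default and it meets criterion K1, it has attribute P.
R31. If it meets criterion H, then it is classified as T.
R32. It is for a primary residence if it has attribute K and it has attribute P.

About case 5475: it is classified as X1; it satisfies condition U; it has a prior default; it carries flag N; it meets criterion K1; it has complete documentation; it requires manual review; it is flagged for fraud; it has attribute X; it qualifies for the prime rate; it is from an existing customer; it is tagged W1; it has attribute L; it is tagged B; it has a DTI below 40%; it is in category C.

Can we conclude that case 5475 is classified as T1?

Yes

By R10 (it is tagged B, it qualifies for the prime rate): it is tagged J.
By R23 (it carries flag N, it is tagged W1): it meets criterion U1.
By R26 (it is in category C, it qualifies for the prime rate, it meets criterion K1): it is approved.
By R27 (it has attribute X, it has complete documentation, it is classified as X1): it has marker Y.
By R30 (it has a prior default, it meets criterion K1): it has attribute P.
By R1 (it has attribute P, it has marker Y): it exceeds the LTV cap.
By R8 (it meets criterion U1, it meets criterion K1): it carries flag C1.
By R9 (it is tagged J, it is classified as X1): it has a credit score above the threshold.
By R11 (it exceeds the LTV cap, it is tagged W1): it has attribute D.
By R15 (it is approved, it has attribute X, it satisfies condition U): it has marker V.
By R19 (it carries flag C1): it is classified as B1.
By R2 (it has attribute D): it has verified income.
By R6 (it has a credit score above the threshold): it meets criterion L1.
By R7 (it is classified as B1, it meets criterion K1): it meets criterion H.
By R17 (it has verified income, it carries flag N): it is conditionally approved.
By R25 (it meets criterion L1, it is flagged for fraud): it is tagged G.
By R29 (it is conditionally approved, it meets criterion K1): it is declined.
By R31 (it meets criterion H): it is classified as T.
By R4 (it is tagged G, it has attribute L): it is escalated.
By R12 (it is declined, it is classified as T): it is for a primary residence.
By R22 (it is escalated, it has a prior default): it is classified as Z.
By R28 (it is classified as Z): it is tagged M.
By R21 (it is tagged M, it has marker V, it is for a primary residence): it has marker F.
By R5 (it has marker F, it meets criterion K1): it is classified as T1.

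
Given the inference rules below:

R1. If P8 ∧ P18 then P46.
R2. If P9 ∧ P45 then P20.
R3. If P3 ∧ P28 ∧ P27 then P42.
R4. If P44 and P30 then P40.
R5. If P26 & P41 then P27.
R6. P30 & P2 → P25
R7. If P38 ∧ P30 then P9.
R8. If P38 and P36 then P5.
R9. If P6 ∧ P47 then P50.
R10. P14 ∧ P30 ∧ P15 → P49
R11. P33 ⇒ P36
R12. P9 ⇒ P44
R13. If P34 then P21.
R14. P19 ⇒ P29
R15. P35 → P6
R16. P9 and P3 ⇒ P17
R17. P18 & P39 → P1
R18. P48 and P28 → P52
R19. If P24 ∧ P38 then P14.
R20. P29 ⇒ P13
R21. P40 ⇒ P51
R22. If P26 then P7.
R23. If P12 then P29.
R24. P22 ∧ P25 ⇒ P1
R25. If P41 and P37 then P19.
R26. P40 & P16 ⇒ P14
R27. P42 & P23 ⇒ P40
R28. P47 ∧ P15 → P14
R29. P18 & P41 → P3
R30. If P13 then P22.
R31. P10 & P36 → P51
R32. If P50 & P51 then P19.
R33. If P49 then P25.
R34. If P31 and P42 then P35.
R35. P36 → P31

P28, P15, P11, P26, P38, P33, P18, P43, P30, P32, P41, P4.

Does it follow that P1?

No

Forward chaining from the given facts derives: P27, P9, P36, P44, P7, P3, P31, P42, P40, P5, P17, P51, P35, P6.
Rules concluding P1: R17 needs P39; R24 needs P22 — none of these are established.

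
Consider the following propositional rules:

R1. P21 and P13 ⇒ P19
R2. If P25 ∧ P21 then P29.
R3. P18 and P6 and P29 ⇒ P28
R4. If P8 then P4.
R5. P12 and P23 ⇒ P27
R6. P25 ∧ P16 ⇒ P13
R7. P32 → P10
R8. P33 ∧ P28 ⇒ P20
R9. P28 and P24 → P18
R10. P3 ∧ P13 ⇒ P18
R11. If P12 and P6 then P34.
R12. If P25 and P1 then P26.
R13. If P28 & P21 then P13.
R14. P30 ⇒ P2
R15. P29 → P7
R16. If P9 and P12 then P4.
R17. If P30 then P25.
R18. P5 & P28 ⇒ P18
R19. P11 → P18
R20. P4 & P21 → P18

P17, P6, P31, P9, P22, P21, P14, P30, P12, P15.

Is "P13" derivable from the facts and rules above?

Yes

P4  (by R16: P9, P12)
P25  (by R17: P30)
P18  (by R20: P4, P21)
P29  (by R2: P25, P21)
P28  (by R3: P18, P6, P29)
P13  (by R13: P28, P21)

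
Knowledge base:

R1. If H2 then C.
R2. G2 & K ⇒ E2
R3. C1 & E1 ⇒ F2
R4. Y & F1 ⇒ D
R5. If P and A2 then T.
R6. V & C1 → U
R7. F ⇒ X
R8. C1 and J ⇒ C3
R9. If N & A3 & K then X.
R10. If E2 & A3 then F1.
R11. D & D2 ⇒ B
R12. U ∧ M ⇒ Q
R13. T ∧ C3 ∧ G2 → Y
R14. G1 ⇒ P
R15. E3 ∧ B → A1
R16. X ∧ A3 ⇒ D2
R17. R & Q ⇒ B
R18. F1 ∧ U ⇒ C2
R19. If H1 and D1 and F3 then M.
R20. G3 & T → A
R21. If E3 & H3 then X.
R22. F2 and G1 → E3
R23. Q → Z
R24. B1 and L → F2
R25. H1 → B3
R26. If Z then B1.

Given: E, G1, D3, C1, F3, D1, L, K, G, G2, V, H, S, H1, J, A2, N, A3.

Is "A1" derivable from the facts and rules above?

E2  (by R2: G2, K)
U  (by R6: V, C1)
C3  (by R8: C1, J)
X  (by R9: N, A3, K)
F1  (by R10: E2, A3)
P  (by R14: G1)
D2  (by R16: X, A3)
M  (by R19: H1, D1, F3)
T  (by R5: P, A2)
Q  (by R12: U, M)
Y  (by R13: T, C3, G2)
Z  (by R23: Q)
B1  (by R26: Z)
D  (by R4: Y, F1)
B  (by R11: D, D2)
F2  (by R24: B1, L)
E3  (by R22: F2, G1)
A1  (by R15: E3, B)

Yes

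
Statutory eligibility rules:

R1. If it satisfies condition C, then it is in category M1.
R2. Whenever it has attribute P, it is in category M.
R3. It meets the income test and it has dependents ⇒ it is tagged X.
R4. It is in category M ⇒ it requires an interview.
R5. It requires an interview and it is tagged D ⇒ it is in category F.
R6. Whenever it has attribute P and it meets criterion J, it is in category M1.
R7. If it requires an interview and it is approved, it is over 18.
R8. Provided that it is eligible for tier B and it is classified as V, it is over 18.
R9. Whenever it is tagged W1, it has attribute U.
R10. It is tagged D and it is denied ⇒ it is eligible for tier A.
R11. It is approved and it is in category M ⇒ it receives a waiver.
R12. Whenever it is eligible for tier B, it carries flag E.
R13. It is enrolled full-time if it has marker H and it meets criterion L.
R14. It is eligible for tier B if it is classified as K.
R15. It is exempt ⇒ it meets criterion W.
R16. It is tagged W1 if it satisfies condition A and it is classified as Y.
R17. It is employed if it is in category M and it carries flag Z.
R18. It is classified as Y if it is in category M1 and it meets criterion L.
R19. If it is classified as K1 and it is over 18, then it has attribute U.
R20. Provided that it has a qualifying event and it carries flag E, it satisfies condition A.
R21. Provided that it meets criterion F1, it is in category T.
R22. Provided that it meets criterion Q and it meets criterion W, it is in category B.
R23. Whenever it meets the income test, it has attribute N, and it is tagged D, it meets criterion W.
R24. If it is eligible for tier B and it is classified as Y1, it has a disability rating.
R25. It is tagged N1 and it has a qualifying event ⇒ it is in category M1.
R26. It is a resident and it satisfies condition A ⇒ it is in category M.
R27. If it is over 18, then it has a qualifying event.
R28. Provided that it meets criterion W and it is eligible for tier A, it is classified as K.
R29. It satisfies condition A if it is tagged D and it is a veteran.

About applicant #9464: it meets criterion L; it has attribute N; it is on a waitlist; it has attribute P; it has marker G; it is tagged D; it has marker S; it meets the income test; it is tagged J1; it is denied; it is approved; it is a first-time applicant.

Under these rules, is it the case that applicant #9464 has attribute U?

No

Forward chaining from the given facts derives: is in category M, requires an interview, is in category F, is over 18, is eligible for tier A, receives a waiver, meets criterion W, has a qualifying event, is classified as K, is eligible for tier B, carries flag E, satisfies condition A.
Rules concluding "it has attribute U": R9 needs "it is tagged W1"; R19 needs "it is classified as K1" — none of these are established.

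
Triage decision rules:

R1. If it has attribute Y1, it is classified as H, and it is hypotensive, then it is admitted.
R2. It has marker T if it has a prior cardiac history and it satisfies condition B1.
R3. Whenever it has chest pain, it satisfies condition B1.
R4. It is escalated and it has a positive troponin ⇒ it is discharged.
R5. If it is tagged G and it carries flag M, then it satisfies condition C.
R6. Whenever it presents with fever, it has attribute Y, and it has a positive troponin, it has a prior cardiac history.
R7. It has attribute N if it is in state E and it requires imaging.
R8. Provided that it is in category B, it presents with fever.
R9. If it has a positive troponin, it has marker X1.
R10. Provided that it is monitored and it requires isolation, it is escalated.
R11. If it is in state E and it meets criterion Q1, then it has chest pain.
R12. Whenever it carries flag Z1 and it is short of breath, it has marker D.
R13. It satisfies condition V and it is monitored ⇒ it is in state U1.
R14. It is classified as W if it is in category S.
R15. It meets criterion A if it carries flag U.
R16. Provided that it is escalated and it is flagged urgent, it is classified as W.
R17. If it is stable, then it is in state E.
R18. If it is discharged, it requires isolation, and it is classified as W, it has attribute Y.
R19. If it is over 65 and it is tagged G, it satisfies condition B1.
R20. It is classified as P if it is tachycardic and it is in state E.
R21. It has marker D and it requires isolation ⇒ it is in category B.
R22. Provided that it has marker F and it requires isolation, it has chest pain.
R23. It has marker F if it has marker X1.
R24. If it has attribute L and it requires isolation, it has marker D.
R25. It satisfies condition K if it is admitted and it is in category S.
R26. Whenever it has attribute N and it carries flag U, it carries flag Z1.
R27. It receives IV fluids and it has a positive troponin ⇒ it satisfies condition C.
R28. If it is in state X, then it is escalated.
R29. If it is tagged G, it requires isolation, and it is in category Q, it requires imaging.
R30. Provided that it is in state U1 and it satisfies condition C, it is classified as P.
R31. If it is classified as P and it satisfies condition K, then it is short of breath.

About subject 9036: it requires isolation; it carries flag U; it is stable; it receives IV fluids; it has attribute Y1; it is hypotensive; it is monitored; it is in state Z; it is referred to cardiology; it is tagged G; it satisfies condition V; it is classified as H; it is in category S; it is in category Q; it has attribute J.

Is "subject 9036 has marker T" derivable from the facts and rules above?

Forward chaining from the given facts derives: is admitted, is escalated, is in state U1, is classified as W, meets criterion A, is in state E, satisfies condition K, requires imaging, has attribute N, carries flag Z1.
The only rule concluding "it has marker T" is R2, which needs "it has a prior cardiac history"; that is never established.

No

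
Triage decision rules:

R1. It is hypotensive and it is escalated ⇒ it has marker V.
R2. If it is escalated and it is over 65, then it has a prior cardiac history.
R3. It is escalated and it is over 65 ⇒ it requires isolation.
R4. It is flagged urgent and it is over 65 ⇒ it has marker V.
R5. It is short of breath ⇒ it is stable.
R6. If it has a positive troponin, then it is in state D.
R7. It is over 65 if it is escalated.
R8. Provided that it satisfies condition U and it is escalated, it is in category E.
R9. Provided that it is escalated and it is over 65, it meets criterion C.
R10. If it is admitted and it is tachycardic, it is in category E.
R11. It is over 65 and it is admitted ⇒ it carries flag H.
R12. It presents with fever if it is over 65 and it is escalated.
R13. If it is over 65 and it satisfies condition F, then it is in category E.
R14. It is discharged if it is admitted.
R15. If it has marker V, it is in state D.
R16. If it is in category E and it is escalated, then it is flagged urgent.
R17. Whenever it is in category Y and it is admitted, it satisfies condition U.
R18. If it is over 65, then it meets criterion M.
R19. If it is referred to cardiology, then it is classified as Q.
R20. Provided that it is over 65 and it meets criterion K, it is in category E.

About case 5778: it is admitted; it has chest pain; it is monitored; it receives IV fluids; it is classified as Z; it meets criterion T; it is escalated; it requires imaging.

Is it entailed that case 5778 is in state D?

No

Forward chaining from the given facts derives: is over 65, meets criterion C, carries flag H, presents with fever, is discharged, meets criterion M, has a prior cardiac history, requires isolation.
Rules concluding "it is in state D": R6 needs "it has a positive troponin"; R15 needs "it has marker V" — none of these are established.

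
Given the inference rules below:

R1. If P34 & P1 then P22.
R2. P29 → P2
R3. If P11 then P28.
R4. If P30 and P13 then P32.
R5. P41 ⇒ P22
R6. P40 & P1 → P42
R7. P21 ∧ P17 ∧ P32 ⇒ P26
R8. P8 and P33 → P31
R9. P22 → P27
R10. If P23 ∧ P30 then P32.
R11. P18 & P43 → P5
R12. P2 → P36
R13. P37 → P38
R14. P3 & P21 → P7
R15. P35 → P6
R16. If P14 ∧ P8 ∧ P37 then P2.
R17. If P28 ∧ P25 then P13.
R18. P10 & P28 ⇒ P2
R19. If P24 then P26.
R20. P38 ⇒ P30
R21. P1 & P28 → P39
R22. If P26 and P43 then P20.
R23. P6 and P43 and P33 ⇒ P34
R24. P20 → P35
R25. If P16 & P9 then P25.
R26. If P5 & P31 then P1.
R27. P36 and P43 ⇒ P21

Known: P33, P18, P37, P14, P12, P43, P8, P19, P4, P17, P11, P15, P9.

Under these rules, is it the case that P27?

Forward chaining from the given facts derives: P28, P31, P5, P38, P2, P30, P1, P36, P39, P21.
The only rule concluding P27 is R9, which needs P22; that is never established.

No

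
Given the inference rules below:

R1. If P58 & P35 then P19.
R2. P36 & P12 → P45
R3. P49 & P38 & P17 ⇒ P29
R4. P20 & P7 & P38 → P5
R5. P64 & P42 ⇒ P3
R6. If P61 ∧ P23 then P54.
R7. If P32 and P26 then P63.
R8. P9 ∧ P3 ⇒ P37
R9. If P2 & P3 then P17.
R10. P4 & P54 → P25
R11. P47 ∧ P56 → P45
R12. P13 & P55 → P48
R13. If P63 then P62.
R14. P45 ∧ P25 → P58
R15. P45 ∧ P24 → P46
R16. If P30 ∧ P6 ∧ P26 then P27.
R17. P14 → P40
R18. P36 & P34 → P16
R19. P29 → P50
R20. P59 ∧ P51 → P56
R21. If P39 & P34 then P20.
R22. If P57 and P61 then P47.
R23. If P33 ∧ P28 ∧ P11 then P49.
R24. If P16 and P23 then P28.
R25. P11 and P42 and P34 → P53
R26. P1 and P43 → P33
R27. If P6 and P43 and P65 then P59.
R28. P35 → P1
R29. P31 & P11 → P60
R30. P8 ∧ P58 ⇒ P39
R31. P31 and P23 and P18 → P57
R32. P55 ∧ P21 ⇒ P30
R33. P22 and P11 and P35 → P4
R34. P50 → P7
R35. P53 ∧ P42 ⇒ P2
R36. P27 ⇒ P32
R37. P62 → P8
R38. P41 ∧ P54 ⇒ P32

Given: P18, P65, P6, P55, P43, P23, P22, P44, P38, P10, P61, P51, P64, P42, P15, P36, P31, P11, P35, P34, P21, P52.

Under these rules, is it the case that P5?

No

Forward chaining from the given facts derives: P3, P54, P16, P28, P53, P59, P1, P60, P57, P30, P4, P2, P17, P25, P56, P47, P33, P45, P58, P49, P19, P29, P50, P7.
The only rule concluding P5 is R4, which needs P20; that is never established.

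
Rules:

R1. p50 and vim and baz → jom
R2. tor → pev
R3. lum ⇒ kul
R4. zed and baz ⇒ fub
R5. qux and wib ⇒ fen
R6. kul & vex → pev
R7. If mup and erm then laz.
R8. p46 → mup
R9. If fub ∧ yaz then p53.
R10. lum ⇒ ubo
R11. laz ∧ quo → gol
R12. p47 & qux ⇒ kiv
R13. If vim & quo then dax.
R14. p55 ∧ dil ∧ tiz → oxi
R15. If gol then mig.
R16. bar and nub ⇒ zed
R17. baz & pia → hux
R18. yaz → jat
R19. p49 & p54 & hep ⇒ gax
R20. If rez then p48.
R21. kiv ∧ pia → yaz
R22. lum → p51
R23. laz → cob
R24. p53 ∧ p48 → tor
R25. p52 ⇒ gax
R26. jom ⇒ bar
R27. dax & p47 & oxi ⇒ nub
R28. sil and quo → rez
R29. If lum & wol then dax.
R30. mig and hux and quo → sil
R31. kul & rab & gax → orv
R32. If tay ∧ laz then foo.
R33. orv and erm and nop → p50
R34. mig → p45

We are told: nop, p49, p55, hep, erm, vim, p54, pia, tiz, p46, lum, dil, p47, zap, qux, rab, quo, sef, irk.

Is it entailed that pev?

Forward chaining from the given facts derives: kul, mup, ubo, kiv, dax, oxi, gax, yaz, p51, nub, orv, p50, laz, gol, mig, jat, cob, p45.
Rules concluding pev: R2 needs tor; R6 needs vex — none of these are established.

No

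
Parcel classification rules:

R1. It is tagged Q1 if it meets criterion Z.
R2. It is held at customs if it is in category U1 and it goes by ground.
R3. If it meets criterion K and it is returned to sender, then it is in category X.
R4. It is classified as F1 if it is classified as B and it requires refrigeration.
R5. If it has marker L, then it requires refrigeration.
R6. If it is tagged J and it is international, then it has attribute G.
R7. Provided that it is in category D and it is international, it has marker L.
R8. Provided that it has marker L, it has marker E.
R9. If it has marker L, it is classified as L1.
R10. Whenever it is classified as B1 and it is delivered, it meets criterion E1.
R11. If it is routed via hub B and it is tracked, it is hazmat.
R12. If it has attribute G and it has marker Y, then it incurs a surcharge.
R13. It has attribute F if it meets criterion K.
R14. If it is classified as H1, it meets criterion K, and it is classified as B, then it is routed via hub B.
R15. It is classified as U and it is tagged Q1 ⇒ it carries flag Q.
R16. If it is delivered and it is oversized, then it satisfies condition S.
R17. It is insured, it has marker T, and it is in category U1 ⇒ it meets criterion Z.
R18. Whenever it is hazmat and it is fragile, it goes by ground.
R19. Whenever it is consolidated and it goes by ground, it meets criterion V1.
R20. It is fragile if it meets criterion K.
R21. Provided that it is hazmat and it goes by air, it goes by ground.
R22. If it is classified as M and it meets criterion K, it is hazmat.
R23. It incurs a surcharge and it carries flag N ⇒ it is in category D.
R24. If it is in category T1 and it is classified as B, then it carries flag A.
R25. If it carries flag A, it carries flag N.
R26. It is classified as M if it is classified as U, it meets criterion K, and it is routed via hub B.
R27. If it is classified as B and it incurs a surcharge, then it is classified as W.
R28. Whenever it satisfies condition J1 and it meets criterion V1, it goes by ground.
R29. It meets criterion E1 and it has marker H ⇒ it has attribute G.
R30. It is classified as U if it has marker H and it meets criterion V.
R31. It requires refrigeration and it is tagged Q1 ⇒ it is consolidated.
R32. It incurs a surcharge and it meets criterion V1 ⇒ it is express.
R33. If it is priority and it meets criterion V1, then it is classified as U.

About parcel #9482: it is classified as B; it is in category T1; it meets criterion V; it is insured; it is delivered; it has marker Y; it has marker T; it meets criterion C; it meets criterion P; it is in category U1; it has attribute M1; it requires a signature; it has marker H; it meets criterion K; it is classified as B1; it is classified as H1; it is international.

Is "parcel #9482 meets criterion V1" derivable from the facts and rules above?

By R10 (it is classified as B1, it is delivered): it meets criterion E1.
By R14 (it is classified as H1, it meets criterion K, it is classified as B): it is routed via hub B.
By R17 (it is insured, it has marker T, it is in category U1): it meets criterion Z.
By R20 (it meets criterion K): it is fragile.
By R24 (it is in category T1, it is classified as B): it carries flag A.
By R25 (it carries flag A): it carries flag N.
By R29 (it meets criterion E1, it has marker H): it has attribute G.
By R30 (it has marker H, it meets criterion V): it is classified as U.
By R1 (it meets criterion Z): it is tagged Q1.
By R12 (it has attribute G, it has marker Y): it incurs a surcharge.
By R23 (it incurs a surcharge, it carries flag N): it is in category D.
By R26 (it is classified as U, it meets criterion K, it is routed via hub B): it is classified as M.
By R7 (it is in category D, it is international): it has marker L.
By R22 (it is classified as M, it meets criterion K): it is hazmat.
By R5 (it has marker L): it requires refrigeration.
By R18 (it is hazmat, it is fragile): it goes by ground.
By R31 (it requires refrigeration, it is tagged Q1): it is consolidated.
By R19 (it is consolidated, it goes by ground): it meets criterion V1.

Yes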